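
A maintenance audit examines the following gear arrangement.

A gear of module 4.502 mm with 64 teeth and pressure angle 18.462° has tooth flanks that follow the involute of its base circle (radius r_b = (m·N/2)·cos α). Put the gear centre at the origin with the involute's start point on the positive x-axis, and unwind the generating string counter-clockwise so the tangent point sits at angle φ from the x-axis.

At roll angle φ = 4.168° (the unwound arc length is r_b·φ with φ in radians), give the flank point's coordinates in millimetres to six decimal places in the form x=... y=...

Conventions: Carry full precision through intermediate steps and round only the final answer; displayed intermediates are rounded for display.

recognized (one wheel, involute flank): single-mesh tooth geometry, m = 4.502, N = 64
pitch radius r_p = m·N/2 = 4.502·64/2 = 144.064000
base radius r_b = r_p·cos α = 144.064000·cos 18.462° = 136.649586
roll angle φ = 4.168° = 0.07274532 rad
x = r_b·(cos φ + φ·sin φ) = 137.010675
y = r_b·(sin φ − φ·cos φ) = 0.017526

x=137.010675 y=0.017526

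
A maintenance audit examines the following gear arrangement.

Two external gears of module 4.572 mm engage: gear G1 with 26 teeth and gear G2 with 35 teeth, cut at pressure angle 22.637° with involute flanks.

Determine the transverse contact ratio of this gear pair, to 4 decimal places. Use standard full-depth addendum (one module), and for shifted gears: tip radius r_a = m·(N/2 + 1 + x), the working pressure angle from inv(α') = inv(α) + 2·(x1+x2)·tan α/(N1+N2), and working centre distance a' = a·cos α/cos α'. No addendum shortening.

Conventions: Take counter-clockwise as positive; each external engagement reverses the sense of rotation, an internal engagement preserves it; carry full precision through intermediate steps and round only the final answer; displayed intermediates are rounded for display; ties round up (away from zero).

recognized (one external pair, fixed centres): single-mesh tooth geometry, m = 4.572, N1 = 26, N2 = 35
base radii: r_b1 = 54.857161, r_b2 = 73.846178
tip radii: r_a1 = 64.008000, r_a2 = 84.582000
no profile shift: α' = α, a' = a
action lengths: √(r_a1²−r_b1²) = 32.980539, √(r_a2²−r_b2²) = 41.241444
base pitch p_b = π·m·cos α = 13.256835
CR = (32.980539 + 41.241444 − 139.446000·sin 22.63700°)/13.256835 = 1.550175
contact ratio ≈ 1.5502

1.5502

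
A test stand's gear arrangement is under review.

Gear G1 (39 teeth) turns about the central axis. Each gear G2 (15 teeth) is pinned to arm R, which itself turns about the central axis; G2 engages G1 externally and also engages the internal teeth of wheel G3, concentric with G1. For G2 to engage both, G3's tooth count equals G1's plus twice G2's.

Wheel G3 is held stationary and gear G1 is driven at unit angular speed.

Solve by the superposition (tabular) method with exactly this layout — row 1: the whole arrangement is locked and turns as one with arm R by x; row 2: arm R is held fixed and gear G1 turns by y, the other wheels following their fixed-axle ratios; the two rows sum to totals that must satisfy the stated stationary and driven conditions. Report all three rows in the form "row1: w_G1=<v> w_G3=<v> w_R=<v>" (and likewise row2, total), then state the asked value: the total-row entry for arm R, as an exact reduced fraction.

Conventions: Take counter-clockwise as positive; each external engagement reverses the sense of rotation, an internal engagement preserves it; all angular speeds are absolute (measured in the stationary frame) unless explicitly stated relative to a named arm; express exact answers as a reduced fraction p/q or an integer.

row1: w_G1=13/36 w_G3=13/36 w_R=13/36
row2: w_G1=23/36 w_G3=-13/36 w_R=0
total: w_G1=1 w_G3=0 w_R=13/36
asked value: 13/36

planetary set (39T centre, 15T on arm, 69T internal) — Willis relation
row 1 — lock + rotate with arm: ω_sun = ω_ring = ω_arm = x
row 2 (arm held, sun turns y): ω_ring = −(39/69)·y, ω_arm = 0
boundary: total ω_ring = x − (39/69)·y = 0 and total ω_sun = x + y = 1  ⇒  y = 23/36, x = 13/36
row 2 ring = −(39/69)·23/36 = -13/36
totals (row 1 + row 2): sun 13/36 + 23/36 = 1, ring 13/36 + (-13/36) = 0, arm 13/36 + 0 = 13/36
asked cell (total, arm) = 13/36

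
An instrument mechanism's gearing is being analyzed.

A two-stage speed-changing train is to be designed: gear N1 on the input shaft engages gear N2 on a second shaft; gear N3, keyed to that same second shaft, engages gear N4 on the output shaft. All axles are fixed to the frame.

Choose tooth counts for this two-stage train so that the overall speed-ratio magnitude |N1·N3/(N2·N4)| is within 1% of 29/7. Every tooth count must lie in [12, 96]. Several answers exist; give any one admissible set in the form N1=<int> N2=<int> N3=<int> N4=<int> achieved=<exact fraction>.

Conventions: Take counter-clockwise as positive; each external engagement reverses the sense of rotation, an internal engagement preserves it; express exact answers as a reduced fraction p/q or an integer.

class = fixed-axis compound train [2-stage, 29/7 wanted]
target = 29/7 in lowest terms: an exact hit needs N1·N3 = k·29 and N2·N4 = k·7 for one integer k, every count in [12, 96]; additionally prefer no 1:1 stage (N1 ≠ N2, N3 ≠ N4)
k = 1…23: no 1:1-free in-range split of k·29 and k·7 into factor pairs; take k = 24
k = 24: N1·N3 = 696 = 12·58, N2·N4 = 168 = 14·12
achieved = 12·58/(14·12) = 29/7; |achieved − target| = 0 ≤ 29/700 ✓

N1=12 N2=14 N3=58 N4=12 achieved=29/7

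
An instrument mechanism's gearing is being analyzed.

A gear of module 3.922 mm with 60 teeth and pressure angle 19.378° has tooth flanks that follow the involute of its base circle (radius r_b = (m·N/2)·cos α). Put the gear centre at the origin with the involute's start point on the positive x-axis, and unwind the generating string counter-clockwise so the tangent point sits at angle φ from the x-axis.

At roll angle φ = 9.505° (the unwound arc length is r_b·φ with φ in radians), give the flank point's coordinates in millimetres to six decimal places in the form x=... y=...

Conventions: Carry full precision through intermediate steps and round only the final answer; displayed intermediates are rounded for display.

recognized (one wheel, involute flank): single-mesh tooth geometry, m = 3.922, N = 60
pitch radius r_p = m·N/2 = 3.922·60/2 = 117.660000
base radius r_b = r_p·cos α = 117.660000·cos 19.378° = 110.994576
roll angle φ = 9.505° = 0.16589355 rad
x = r_b·(cos φ + φ·sin φ) = 112.511406
y = r_b·(sin φ − φ·cos φ) = 0.168451

x=112.511406 y=0.168451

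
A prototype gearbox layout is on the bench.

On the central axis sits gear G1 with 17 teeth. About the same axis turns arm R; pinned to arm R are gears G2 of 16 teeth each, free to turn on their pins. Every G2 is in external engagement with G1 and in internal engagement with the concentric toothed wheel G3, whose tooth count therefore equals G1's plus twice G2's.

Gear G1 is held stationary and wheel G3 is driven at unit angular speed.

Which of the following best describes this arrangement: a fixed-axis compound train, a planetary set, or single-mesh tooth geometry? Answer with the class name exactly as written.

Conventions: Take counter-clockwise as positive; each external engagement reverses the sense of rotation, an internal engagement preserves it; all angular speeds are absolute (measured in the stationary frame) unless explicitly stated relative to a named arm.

planetary set

recognized (axles ride arm R): planetary set, 17/16/49 teeth
classification: planetary set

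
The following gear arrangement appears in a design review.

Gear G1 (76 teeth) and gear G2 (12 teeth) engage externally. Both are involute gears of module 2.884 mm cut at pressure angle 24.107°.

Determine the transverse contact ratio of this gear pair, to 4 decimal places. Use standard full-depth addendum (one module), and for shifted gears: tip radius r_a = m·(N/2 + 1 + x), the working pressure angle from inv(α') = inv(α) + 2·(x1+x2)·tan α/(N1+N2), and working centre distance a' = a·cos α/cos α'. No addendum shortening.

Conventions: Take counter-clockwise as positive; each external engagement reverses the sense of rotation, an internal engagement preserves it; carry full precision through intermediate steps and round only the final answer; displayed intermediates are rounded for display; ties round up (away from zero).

topology: single-mesh involute geometry — m = 2.884, 76T/12T pair
base radii: r_b1 = 100.033855, r_b2 = 15.794819
tip radii: r_a1 = 112.476000, r_a2 = 20.188000
no profile shift: α' = α, a' = a
action lengths: √(r_a1²−r_b1²) = 51.420603, √(r_a2²−r_b2²) = 12.572948
base pitch p_b = π·m·cos α = 8.270148
CR = (51.420603 + 12.572948 − 126.896000·sin 24.10700°)/8.270148 = 1.470820
contact ratio ≈ 1.4708

1.4708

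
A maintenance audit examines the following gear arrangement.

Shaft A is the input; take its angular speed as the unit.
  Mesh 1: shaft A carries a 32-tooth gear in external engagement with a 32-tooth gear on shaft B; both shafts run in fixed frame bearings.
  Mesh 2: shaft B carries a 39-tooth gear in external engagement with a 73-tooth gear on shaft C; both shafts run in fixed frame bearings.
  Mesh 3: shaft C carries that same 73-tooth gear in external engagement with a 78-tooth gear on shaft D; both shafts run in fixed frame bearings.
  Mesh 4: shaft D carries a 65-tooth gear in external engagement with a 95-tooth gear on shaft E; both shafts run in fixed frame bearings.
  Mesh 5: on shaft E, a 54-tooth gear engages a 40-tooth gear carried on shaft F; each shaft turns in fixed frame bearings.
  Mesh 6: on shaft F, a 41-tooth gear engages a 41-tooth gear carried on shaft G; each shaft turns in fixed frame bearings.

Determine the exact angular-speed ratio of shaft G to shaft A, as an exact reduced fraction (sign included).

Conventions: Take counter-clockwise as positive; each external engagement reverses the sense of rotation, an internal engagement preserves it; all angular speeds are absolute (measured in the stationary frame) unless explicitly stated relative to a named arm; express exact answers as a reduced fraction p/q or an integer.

class = fixed-axis compound train [6 meshes; 6 ratios multiply, 6 sense flips]
mesh 1 [32T→32T]: running ratio 1, sense −
mesh 2 [39T→73T]: running ratio 39/73, sense +
mesh 3 [73T→78T]: running ratio 1/2, sense −
mesh 4 [65T→95T]: running ratio 13/38, sense +
mesh 5 [54T→40T]: running ratio 351/760, sense −
mesh 6 [41T→41T]: running ratio 351/760, sense +
ω_out/ω_in = 351/760

351/760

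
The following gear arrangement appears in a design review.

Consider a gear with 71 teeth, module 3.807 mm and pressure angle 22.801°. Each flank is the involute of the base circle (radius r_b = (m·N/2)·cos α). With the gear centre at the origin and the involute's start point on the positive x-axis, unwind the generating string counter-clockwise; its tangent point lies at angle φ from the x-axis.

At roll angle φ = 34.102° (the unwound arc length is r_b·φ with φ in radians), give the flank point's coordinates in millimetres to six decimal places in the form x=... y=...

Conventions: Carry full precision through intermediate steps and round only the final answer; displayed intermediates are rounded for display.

x=144.739028 y=8.450087

class = single-mesh tooth geometry [base-circle involute, m = 3.807, 71T]
pitch radius r_p = m·N/2 = 3.807·71/2 = 135.148500
base radius r_b = r_p·cos α = 135.148500·cos 22.801° = 124.587508
roll angle φ = 34.102° = 0.59519218 rad
x = r_b·(cos φ + φ·sin φ) = 144.739028
y = r_b·(sin φ − φ·cos φ) = 8.450087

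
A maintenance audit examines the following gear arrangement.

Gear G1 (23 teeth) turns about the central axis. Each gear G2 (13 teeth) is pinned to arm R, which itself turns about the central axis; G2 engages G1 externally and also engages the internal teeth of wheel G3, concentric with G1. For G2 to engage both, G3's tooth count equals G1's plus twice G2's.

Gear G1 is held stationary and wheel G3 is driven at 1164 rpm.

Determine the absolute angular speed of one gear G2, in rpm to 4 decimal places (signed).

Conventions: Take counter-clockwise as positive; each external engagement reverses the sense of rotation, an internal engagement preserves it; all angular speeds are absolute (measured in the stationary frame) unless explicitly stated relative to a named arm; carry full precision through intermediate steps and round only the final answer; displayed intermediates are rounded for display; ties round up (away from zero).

recognized (axles ride arm R): planetary set, 23/13/49 teeth
normalise by the input: solve with ω_ring = 1, then scale by 1164 rpm
ring teeth: 23 + 2·13 = 49
23(ω_sun−ω_arm) = −49(ω_ring−ω_arm),  ω_sun = 0, ω_ring = 1
23(0−ω_arm) = −49(1−ω_arm)  ⇒  72·ω_arm = 49  ⇒  ω_arm = 49/72
sun–planet mesh: 23·(0−49/72) = −13·(ω_p−ω_arm)  ⇒  ω_p−ω_arm = 1127/936
ω_p = 49/72 + 1127/936 = 49/26
scale: ω_p = 49/26 × 1164 rpm = +2193.6923 rpm

+2193.6923 rpm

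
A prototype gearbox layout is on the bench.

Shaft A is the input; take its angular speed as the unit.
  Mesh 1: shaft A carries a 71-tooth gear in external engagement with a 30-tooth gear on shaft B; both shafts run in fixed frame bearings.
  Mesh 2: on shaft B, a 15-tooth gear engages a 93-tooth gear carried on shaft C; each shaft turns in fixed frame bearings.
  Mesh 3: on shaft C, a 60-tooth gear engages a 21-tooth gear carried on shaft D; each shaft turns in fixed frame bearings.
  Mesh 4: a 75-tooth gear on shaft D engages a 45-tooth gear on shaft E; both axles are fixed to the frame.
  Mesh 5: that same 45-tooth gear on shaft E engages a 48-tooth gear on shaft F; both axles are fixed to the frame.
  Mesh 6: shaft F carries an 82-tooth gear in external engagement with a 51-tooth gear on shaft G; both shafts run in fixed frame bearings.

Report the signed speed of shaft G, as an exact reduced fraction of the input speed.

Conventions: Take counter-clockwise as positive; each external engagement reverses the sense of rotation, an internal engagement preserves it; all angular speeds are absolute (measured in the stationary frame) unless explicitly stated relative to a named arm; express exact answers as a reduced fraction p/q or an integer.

363875/132804

6-mesh fixed-axis compound train (all bearings frame-fixed)
mesh 1 [71T→30T]: |ω|/ω_in = 1×71/30 = 71/30, sense flips to −
mesh 2 [15T→93T]: |ω|/ω_in = (71/30)×15/93 = 71/186, sense flips to +
mesh 3 [60T→21T]: |ω|/ω_in = (71/186)×60/21 = 710/651, sense flips to −
mesh 4 [75T→45T]: |ω|/ω_in = (710/651)×75/45 = 3550/1953, sense flips to +
mesh 5 [45T→48T]: |ω|/ω_in = (3550/1953)×45/48 = 8875/5208, sense flips to −
mesh 6 [82T→51T]: |ω|/ω_in = (8875/5208)×82/51 = 363875/132804, sense flips to +
signed output speed (× input speed) = 363875/132804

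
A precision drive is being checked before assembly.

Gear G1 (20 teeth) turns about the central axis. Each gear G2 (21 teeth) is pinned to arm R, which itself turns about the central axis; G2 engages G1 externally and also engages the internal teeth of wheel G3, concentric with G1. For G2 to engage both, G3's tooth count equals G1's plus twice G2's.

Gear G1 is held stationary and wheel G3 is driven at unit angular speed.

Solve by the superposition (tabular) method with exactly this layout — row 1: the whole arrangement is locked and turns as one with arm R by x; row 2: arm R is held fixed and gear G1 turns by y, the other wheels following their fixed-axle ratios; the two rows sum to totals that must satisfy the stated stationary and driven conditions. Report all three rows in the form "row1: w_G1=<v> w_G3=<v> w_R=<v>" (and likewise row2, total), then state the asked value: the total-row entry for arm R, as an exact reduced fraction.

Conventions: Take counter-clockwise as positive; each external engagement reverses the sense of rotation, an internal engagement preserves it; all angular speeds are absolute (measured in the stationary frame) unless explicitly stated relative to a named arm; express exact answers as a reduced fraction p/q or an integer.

row1: w_G1=31/41 w_G3=31/41 w_R=31/41
row2: w_G1=-31/41 w_G3=10/41 w_R=0
total: w_G1=0 w_G3=1 w_R=31/41
asked value: 31/41

recognized (axles ride arm R): planetary set, 20/21/62 teeth
row 1 — lock + rotate with arm: ω_sun = ω_ring = ω_arm = x
superposition row 2 [arm held]: sun y, ring −(20/62)·y, arm 0
boundary: total ω_sun = x + y = 0 and total ω_ring = x − (20/62)·y = 1  ⇒  y = -31/41, x = 31/41
row 2 ring = −(20/62)·(-31/41) = 10/41
totals (row 1 + row 2): sun 31/41 + (-31/41) = 0, ring 31/41 + 10/41 = 1, arm 31/41 + 0 = 31/41
asked cell (total, arm) = 31/41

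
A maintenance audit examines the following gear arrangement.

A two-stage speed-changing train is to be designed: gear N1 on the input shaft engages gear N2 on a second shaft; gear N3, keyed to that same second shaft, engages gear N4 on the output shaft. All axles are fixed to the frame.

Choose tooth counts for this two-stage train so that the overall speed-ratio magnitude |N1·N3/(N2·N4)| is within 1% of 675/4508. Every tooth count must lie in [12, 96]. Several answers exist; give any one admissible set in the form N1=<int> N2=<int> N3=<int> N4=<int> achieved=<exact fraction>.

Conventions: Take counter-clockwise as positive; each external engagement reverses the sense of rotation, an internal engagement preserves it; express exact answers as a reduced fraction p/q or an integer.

topology: fixed-axis compound train — 2 stages, target 675/4508
target = 675/4508 in lowest terms: an exact hit needs N1·N3 = k·675 and N2·N4 = k·4508 for one integer k, every count in [12, 96]; additionally prefer no 1:1 stage (N1 ≠ N2, N3 ≠ N4)
k = 1: N1·N3 = 675 = 15·45, N2·N4 = 4508 = 49·92
achieved = 15·45/(49·92) = 675/4508; |achieved − target| = 0 ≤ 27/18032 ✓

N1=15 N2=49 N3=45 N4=92 achieved=675/4508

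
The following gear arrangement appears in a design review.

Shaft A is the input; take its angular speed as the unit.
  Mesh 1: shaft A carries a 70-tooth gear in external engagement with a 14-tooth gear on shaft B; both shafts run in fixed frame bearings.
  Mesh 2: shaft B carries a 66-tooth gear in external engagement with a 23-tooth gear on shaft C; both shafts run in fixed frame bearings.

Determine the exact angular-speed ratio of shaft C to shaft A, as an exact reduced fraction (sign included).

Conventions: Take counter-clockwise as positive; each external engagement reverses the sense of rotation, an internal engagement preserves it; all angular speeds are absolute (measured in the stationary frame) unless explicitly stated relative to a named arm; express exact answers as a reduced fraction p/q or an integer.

class = fixed-axis compound train [2 meshes; 2 ratios multiply, 2 sense flips]
mesh 1 [70T→14T]: running ratio 5, sense −
mesh 2 [66T→23T]: running ratio 330/23, sense +
ω_out/ω_in = 330/23

330/23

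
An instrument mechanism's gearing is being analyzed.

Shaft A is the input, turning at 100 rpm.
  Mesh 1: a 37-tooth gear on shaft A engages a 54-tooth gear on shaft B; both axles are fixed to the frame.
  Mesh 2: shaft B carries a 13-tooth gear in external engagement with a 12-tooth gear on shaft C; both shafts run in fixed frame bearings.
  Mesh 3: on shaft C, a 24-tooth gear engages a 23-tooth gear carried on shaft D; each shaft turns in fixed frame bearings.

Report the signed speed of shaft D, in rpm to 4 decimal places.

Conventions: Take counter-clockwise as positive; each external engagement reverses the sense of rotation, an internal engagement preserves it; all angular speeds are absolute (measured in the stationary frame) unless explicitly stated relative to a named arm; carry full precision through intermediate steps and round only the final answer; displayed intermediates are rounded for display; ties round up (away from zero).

-77.4557 rpm

3-mesh fixed-axis compound train (all bearings frame-fixed)
mesh 1 [37T→54T]: ω = 100.0000×37/54 = 68.5185 rpm, sense flips to −
mesh 2 [13T→12T]: ω = 68.5185×13/12 = 74.2284 rpm, sense flips to +
mesh 3 [24T→23T]: ω = 74.2284×24/23 = 77.4557 rpm, sense flips to −
signed output speed = -77.4557 rpm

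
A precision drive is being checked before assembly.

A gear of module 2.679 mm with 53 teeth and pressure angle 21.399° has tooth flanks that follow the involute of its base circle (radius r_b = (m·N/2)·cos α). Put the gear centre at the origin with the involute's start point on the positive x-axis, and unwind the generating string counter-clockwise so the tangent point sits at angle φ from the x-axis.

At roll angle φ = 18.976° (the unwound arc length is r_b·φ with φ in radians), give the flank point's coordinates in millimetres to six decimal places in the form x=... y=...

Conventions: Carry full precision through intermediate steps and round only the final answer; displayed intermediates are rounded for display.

x=69.625751 y=0.791682

class = single-mesh tooth geometry [base-circle involute, m = 2.679, 53T]
pitch radius r_p = m·N/2 = 2.679·53/2 = 70.993500
base radius r_b = r_p·cos α = 70.993500·cos 21.399° = 66.099363
roll angle φ = 18.976° = 0.33119368 rad
x = r_b·(cos φ + φ·sin φ) = 69.625751
y = r_b·(sin φ − φ·cos φ) = 0.791682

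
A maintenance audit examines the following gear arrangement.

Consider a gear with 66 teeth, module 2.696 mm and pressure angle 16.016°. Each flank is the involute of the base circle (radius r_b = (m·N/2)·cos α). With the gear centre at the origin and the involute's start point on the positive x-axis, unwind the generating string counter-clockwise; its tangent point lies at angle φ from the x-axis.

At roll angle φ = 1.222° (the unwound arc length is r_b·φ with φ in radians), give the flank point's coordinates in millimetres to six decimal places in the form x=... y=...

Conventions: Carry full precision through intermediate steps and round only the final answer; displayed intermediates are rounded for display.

x=85.534126 y=0.000277

topology: single-mesh involute geometry — m = 2.696, N = 66
pitch radius r_p = m·N/2 = 2.696·66/2 = 88.968000
base radius r_b = r_p·cos α = 88.968000·cos 16.016° = 85.514679
roll angle φ = 1.222° = 0.02132792 rad
x = r_b·(cos φ + φ·sin φ) = 85.534126
y = r_b·(sin φ − φ·cos φ) = 0.000277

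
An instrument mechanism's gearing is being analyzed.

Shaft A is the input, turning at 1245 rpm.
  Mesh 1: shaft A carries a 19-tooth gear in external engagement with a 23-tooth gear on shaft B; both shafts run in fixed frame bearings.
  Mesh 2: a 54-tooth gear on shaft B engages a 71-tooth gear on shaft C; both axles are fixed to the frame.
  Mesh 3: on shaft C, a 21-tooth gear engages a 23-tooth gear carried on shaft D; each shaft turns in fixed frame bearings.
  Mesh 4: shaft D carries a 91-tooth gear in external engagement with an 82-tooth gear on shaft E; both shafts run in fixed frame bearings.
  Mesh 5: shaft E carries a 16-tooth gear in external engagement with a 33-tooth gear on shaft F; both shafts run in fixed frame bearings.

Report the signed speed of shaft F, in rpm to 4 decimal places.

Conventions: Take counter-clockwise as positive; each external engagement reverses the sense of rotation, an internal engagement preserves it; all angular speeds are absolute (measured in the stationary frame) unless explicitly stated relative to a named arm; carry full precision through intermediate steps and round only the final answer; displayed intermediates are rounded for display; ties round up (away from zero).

topology: fixed-axis compound train — 5 meshes, A→F
mesh 1 [19T→23T]: ω = 1245.0000×19/23 = 1028.4783 rpm, sense flips to −
mesh 2 [54T→71T]: ω = 1028.4783×54/71 = 782.2229 rpm, sense flips to +
mesh 3 [21T→23T]: ω = 782.2229×21/23 = 714.2035 rpm, sense flips to −
mesh 4 [91T→82T]: ω = 714.2035×91/82 = 792.5917 rpm, sense flips to +
mesh 5 [16T→33T]: ω = 792.5917×16/33 = 384.2869 rpm, sense flips to −
signed output speed = -384.2869 rpm

-384.2869 rpm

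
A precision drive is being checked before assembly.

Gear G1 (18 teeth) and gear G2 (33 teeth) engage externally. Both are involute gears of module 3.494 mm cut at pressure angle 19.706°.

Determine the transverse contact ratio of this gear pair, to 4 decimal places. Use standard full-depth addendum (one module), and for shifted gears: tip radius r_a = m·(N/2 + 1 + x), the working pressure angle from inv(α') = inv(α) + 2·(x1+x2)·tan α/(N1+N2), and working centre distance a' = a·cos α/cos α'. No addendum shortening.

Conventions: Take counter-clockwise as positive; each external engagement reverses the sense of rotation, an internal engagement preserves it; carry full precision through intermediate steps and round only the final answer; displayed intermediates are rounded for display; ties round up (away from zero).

recognized (one external pair, fixed centres): single-mesh tooth geometry, m = 3.494, N1 = 18, N2 = 33
base radii: r_b1 = 29.604373, r_b2 = 54.274683
tip radii: r_a1 = 34.940000, r_a2 = 61.145000
no profile shift: α' = α, a' = a
action lengths: √(r_a1²−r_b1²) = 18.557606, √(r_a2²−r_b2²) = 28.159720
base pitch p_b = π·m·cos α = 10.333875
CR = (18.557606 + 28.159720 − 89.097000·sin 19.70600°)/10.333875 = 1.613564
contact ratio ≈ 1.6136

1.6136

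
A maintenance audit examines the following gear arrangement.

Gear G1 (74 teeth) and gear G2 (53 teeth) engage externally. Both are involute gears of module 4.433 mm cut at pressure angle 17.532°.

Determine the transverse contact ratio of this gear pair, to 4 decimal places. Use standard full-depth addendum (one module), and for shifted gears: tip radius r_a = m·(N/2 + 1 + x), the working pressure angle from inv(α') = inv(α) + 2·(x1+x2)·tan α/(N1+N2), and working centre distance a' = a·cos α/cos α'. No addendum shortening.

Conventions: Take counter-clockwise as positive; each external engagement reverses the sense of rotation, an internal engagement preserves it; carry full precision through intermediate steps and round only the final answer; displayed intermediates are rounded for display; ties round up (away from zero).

1.9483

recognized (one external pair, fixed centres): single-mesh tooth geometry, m = 4.433, N1 = 74, N2 = 53
base radii: r_b1 = 156.402037, r_b2 = 112.017675
tip radii: r_a1 = 168.454000, r_a2 = 121.907500
no profile shift: α' = α, a' = a
action lengths: √(r_a1²−r_b1²) = 62.571183, √(r_a2²−r_b2²) = 48.098638
base pitch p_b = π·m·cos α = 13.279770
CR = (62.571183 + 48.098638 − 281.495500·sin 17.53200°)/13.279770 = 1.948269
contact ratio ≈ 1.9483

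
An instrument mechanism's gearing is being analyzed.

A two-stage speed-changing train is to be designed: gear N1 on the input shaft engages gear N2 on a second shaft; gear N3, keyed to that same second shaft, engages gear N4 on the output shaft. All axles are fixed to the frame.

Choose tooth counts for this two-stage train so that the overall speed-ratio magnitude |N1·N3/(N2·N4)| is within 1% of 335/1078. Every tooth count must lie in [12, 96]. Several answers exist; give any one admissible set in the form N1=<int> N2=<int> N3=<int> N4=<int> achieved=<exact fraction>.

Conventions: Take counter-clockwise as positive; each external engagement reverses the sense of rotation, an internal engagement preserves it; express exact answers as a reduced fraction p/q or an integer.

N1=15 N2=42 N3=67 N4=77 achieved=335/1078

class = fixed-axis compound train [2-stage, 335/1078 wanted]
target = 335/1078 in lowest terms: an exact hit needs N1·N3 = k·335 and N2·N4 = k·1078 for one integer k, every count in [12, 96]; additionally prefer no 1:1 stage (N1 ≠ N2, N3 ≠ N4)
k = 1…2: no 1:1-free in-range split of k·335 and k·1078 into factor pairs; take k = 3
k = 3: N1·N3 = 1005 = 15·67, N2·N4 = 3234 = 42·77
achieved = 15·67/(42·77) = 335/1078; |achieved − target| = 0 ≤ 67/21560 ✓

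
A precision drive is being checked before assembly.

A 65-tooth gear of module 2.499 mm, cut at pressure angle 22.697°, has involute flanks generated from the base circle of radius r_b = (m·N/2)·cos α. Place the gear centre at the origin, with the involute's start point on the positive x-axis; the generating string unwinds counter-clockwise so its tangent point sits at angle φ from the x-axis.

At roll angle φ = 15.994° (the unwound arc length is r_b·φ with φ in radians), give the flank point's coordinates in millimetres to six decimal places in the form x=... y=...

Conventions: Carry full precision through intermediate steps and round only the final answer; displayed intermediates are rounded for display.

topology: single-mesh involute geometry — m = 2.499, N = 65
pitch radius r_p = m·N/2 = 2.499·65/2 = 81.217500
base radius r_b = r_p·cos α = 81.217500·cos 22.697° = 74.927878
roll angle φ = 15.994° = 0.27914796 rad
x = r_b·(cos φ + φ·sin φ) = 77.790577
y = r_b·(sin φ − φ·cos φ) = 0.539061

x=77.790577 y=0.539061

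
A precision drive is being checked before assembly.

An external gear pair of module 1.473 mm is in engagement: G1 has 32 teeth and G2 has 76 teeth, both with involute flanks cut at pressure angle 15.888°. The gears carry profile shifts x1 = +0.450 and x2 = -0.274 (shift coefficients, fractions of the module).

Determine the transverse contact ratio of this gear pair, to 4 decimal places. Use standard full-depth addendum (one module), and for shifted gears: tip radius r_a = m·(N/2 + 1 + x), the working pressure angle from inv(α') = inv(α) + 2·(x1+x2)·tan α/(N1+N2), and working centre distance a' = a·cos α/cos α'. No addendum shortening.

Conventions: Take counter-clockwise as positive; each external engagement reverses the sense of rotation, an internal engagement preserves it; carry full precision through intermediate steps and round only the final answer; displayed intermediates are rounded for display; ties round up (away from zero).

1.8629

recognized (one external pair, fixed centres): single-mesh tooth geometry, m = 1.473, N1 = 32, N2 = 76
base radii: r_b1 = 22.667671, r_b2 = 53.835719
tip radii: r_a1 = 25.703850, r_a2 = 57.043398
inv(α') = inv(15.888°) + 2·(+0.450-0.274)·tan α/(32+76) = 0.00826085  ⇒  α' = 16.51740°
a' = a·cos α / cos α' = 79.5420·cos 15.888°/cos 16.51740° = 79.796310
action lengths: √(r_a1²−r_b1²) = 12.118770, √(r_a2²−r_b2²) = 18.859074
base pitch p_b = π·m·cos α = 4.450787
CR = (12.118770 + 18.859074 − 79.796310·sin 16.51740°)/4.450787 = 1.862869
contact ratio ≈ 1.8629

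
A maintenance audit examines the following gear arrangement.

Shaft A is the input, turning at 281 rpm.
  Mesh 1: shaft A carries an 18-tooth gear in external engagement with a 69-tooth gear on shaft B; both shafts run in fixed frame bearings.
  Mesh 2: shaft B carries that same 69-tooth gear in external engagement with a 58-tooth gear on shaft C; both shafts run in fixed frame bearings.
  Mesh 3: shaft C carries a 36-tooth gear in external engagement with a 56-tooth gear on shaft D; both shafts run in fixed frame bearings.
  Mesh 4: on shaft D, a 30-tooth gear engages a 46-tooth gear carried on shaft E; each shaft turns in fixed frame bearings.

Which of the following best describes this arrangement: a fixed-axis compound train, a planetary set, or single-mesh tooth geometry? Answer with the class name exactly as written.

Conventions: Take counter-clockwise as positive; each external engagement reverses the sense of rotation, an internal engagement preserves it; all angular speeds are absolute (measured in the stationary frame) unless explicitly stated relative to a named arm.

fixed-axis compound train

4-mesh fixed-axis compound train (all bearings frame-fixed)
classification: fixed-axis compound train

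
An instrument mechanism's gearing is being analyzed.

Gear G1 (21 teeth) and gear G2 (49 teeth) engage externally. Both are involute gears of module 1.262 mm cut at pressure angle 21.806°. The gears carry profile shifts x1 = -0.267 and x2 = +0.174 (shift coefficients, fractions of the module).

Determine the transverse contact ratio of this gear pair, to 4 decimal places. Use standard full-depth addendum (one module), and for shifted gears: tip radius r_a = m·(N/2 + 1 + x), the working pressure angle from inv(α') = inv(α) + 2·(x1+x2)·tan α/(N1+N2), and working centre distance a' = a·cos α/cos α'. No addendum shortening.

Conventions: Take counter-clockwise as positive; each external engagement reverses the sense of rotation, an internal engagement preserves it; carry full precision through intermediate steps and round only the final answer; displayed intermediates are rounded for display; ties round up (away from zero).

topology: single-mesh involute geometry — m = 1.262, 21T/49T pair
base radii: r_b1 = 12.302850, r_b2 = 28.706651
tip radii: r_a1 = 14.176046, r_a2 = 32.400588
inv(α') = inv(21.806°) + 2·(-0.267+0.174)·tan α/(21+49) = 0.01844334  ⇒  α' = 21.41792°
a' = a·cos α / cos α' = 44.1700·cos 21.806°/cos 21.41792° = 44.051635
action lengths: √(r_a1²−r_b1²) = 7.042738, √(r_a2²−r_b2²) = 15.024191
base pitch p_b = π·m·cos α = 3.681004
CR = (7.042738 + 15.024191 − 44.051635·sin 21.41792°)/3.681004 = 1.624742
contact ratio ≈ 1.6247

1.6247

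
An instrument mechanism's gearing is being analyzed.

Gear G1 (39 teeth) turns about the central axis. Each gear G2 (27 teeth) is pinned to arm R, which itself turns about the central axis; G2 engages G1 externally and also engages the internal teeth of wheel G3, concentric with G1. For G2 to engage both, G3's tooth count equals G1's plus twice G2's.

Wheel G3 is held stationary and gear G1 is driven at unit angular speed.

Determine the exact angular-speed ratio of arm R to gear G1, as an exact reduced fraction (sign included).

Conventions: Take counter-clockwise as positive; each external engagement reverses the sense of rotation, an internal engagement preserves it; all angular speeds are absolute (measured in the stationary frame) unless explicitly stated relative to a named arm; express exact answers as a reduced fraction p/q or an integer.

recognized (axles ride arm R): planetary set, 39/27/93 teeth
ring teeth: 39 + 2·27 = 93
39(ω_sun−ω_arm) = −93(ω_ring−ω_arm),  ω_ring = 0, ω_sun = 1
39(1−ω_arm) = −93(0−ω_arm)  ⇒  132·ω_arm = 39  ⇒  ω_arm = 13/44
ω_out/ω_in = 13/44

13/44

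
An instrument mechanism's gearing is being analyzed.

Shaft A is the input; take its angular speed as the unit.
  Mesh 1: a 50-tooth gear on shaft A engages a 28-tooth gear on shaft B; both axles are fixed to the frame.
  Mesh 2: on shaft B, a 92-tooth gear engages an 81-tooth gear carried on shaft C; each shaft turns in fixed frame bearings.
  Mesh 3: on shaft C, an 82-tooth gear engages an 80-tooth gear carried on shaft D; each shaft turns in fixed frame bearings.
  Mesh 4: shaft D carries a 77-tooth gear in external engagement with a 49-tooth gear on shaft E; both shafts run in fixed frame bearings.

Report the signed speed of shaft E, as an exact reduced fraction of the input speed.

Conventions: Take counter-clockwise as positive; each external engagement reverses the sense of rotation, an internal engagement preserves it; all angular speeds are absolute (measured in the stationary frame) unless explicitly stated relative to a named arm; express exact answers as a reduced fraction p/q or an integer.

4-mesh fixed-axis compound train (all bearings frame-fixed)
mesh 1 [50T→28T]: |ω|/ω_in = 1×50/28 = 25/14, sense flips to −
mesh 2 [92T→81T]: |ω|/ω_in = (25/14)×92/81 = 1150/567, sense flips to +
mesh 3 [82T→80T]: |ω|/ω_in = (1150/567)×82/80 = 4715/2268, sense flips to −
mesh 4 [77T→49T]: |ω|/ω_in = (4715/2268)×77/49 = 51865/15876, sense flips to +
signed output speed (× input speed) = 51865/15876

51865/15876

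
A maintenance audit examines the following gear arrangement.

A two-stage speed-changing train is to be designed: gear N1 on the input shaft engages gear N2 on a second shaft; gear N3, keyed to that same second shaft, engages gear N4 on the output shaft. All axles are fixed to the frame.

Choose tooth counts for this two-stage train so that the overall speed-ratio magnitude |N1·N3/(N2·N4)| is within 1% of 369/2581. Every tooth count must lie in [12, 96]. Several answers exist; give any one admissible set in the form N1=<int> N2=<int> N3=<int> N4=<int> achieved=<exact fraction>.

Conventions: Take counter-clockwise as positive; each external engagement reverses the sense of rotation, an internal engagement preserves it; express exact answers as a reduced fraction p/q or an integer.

N1=18 N2=58 N3=41 N4=89 achieved=369/2581

topology: fixed-axis compound train — 2 stages, target 369/2581
target = 369/2581 in lowest terms: an exact hit needs N1·N3 = k·369 and N2·N4 = k·2581 for one integer k, every count in [12, 96]; additionally prefer no 1:1 stage (N1 ≠ N2, N3 ≠ N4)
k = 1: no 1:1-free in-range split of k·369 and k·2581 into factor pairs; take k = 2
k = 2: N1·N3 = 738 = 18·41, N2·N4 = 5162 = 58·89
achieved = 18·41/(58·89) = 369/2581; |achieved − target| = 0 ≤ 369/258100 ✓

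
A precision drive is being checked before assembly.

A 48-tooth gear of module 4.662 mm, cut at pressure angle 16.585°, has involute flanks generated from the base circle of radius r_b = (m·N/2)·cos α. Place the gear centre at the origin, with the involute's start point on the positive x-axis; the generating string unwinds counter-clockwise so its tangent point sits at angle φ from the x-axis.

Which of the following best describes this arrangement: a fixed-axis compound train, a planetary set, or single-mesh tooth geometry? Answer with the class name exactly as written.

single-mesh involute tooth geometry (48T wheel at module 4.662)
classification: single-mesh tooth geometry

single-mesh tooth geometry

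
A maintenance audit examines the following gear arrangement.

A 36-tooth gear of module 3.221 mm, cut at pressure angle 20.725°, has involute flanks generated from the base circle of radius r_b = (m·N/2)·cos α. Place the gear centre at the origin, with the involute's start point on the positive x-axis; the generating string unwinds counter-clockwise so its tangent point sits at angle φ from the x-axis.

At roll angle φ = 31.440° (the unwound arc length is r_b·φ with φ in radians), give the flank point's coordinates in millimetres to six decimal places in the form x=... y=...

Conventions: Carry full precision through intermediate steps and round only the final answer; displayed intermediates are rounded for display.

class = single-mesh tooth geometry [base-circle involute, m = 3.221, 36T]
pitch radius r_p = m·N/2 = 3.221·36/2 = 57.978000
base radius r_b = r_p·cos α = 57.978000·cos 20.725° = 54.226227
roll angle φ = 31.440° = 0.54873152 rad
x = r_b·(cos φ + φ·sin φ) = 61.785806
y = r_b·(sin φ − φ·cos φ) = 2.897572

x=61.785806 y=2.897572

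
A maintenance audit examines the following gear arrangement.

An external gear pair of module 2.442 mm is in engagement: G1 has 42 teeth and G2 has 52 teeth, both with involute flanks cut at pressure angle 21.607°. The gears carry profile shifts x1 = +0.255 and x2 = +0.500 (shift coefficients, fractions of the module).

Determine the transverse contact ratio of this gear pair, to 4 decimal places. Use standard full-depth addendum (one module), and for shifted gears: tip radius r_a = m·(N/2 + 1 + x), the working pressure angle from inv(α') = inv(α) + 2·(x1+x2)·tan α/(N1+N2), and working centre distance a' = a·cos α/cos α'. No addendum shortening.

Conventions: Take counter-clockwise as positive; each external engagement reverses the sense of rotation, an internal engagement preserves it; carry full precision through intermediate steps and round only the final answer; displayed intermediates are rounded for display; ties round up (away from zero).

topology: single-mesh involute geometry — m = 2.442, 42T/52T pair
base radii: r_b1 = 47.678491, r_b2 = 59.030513
tip radii: r_a1 = 54.346710, r_a2 = 67.155000
inv(α') = inv(21.607°) + 2·(+0.255+0.500)·tan α/(42+52) = 0.02531844  ⇒  α' = 23.69767°
a' = a·cos α / cos α' = 114.7740·cos 21.607°/cos 23.69767° = 116.535391
action lengths: √(r_a1²−r_b1²) = 26.083067, √(r_a2²−r_b2²) = 32.018629
base pitch p_b = π·m·cos α = 7.132686
CR = (26.083067 + 32.018629 − 116.535391·sin 23.69767°)/7.132686 = 1.579334
contact ratio ≈ 1.5793

1.5793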